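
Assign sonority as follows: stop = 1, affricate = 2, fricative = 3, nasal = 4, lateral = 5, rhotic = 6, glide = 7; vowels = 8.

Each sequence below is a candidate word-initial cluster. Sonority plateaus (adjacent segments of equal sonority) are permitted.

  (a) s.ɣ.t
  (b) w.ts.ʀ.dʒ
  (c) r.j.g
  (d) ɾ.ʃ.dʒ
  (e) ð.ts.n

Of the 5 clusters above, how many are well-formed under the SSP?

0

(a) s.ɣ.t: profile 3-3-1 — violates.
(b) w.ts.ʀ.dʒ: profile 7-2-6-2 — violates.
(c) r.j.g: profile 6-7-1 — violates.
(d) ɾ.ʃ.dʒ: profile 6-3-2 — violates.
(e) ð.ts.n: profile 3-2-4 — violates.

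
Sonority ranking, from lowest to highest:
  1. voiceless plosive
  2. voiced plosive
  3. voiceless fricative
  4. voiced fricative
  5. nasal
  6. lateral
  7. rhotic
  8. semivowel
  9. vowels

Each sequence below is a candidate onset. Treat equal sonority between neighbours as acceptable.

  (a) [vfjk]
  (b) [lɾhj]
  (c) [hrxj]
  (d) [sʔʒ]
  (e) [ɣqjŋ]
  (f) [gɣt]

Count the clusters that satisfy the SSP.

(a) 4-3-8-1 → violates
(b) 6-7-3-8 → violates
(c) 3-7-3-8 → violates
(d) 3-1-4 → violates
(e) 4-1-8-5 → violates
(f) 2-4-1 → violates

0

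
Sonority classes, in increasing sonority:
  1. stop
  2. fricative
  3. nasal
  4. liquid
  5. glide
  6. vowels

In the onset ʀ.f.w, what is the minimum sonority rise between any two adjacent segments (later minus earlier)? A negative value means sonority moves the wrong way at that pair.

/ʀ/ is a liquid (sonority 4).
/f/ is a fricative (sonority 2).
/w/ is a glide (sonority 5).
/ʀ/→/f/: change -2.
/f/→/w/: change +3.
Minimum = -2.

-2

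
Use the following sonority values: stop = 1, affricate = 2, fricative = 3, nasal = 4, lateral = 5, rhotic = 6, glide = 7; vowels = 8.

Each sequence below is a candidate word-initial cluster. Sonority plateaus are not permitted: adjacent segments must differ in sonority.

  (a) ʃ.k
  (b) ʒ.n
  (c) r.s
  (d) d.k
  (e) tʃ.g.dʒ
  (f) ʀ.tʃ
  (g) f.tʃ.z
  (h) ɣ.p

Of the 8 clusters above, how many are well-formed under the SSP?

1

(a) sonority 3-1: ill-formed.
(b) sonority 3-4: well-formed.
(c) sonority 6-3: ill-formed.
(d) sonority 1-1: ill-formed.
(e) sonority 2-1-2: ill-formed.
(f) sonority 6-2: ill-formed.
(g) sonority 3-2-3: ill-formed.
(h) sonority 3-1: ill-formed.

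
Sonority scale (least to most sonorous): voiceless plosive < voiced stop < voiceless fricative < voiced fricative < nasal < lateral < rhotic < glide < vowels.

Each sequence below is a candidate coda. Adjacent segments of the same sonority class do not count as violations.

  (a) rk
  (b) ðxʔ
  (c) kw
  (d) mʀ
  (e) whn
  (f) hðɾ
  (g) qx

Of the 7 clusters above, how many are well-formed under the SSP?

(a) 7-1 → obeys
(b) 4-3-1 → obeys
(c) 1-8 → violates
(d) 5-7 → violates
(e) 8-3-5 → violates
(f) 3-4-7 → violates
(g) 1-3 → violates

2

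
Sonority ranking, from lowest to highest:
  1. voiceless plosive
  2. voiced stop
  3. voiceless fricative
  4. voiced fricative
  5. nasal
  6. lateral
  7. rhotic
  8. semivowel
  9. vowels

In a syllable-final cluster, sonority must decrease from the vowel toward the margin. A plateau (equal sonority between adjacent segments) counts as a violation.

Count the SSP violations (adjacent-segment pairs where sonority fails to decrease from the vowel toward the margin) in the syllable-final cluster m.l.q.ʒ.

2

/m/ is a nasal (sonority 5).
/l/ is a lateral (sonority 6).
/q/ is a voiceless plosive (sonority 1).
/ʒ/ is a voiced fricative (sonority 4).
/m/→/l/: 5→6 (does not fall) — violation.
/l/→/q/: 6→1 (falls) — ok.
/q/→/ʒ/: 1→4 (does not fall) — violation.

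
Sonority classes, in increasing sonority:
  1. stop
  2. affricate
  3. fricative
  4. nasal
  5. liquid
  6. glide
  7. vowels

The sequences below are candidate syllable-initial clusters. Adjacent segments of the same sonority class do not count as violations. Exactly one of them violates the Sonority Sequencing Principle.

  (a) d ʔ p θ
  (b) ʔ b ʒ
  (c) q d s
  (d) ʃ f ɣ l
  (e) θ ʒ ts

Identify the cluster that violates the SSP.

e

(a) d ʔ p θ: profile 1-1-1-3 — obeys.
(b) ʔ b ʒ: profile 1-1-3 — obeys.
(c) q d s: profile 1-1-3 — obeys.
(d) ʃ f ɣ l: profile 3-3-3-5 — obeys.
(e) θ ʒ ts: profile 3-3-2 — violates.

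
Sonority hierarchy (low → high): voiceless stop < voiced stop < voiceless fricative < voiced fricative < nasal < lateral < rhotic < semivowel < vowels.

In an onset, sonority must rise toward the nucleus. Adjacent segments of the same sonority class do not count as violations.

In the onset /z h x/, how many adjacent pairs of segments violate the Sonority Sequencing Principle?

1

/z/: voiced fricative = 4.
/h/: voiceless fricative = 3.
/x/: voiceless fricative = 3.
/z/→/h/: 4→3 (does not rise) — violation.
/h/→/x/: 3→3 (plateau, allowed) — ok.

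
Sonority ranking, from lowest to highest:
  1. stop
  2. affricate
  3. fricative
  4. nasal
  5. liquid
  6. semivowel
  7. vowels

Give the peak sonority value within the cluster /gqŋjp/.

/g/ — stop, sonority 1.
/q/ — stop, sonority 1.
/ŋ/ — nasal, sonority 4.
/j/ — semivowel, sonority 6.
/p/ — stop, sonority 1.
The maximum is 6.

6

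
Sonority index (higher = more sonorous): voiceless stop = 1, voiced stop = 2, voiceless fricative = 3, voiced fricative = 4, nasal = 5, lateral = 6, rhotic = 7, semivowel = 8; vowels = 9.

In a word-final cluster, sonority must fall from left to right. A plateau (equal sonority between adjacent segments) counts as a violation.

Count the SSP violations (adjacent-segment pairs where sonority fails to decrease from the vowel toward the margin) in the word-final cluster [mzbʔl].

1

/m/ — nasal, sonority 5.
/z/ — voiced fricative, sonority 4.
/b/ — voiced stop, sonority 2.
/ʔ/ — voiceless stop, sonority 1.
/l/ — lateral, sonority 6.
/m/→/z/: 5→4 (falls) — ok.
/z/→/b/: 4→2 (falls) — ok.
/b/→/ʔ/: 2→1 (falls) — ok.
/ʔ/→/l/: 1→6 (does not fall) — violation.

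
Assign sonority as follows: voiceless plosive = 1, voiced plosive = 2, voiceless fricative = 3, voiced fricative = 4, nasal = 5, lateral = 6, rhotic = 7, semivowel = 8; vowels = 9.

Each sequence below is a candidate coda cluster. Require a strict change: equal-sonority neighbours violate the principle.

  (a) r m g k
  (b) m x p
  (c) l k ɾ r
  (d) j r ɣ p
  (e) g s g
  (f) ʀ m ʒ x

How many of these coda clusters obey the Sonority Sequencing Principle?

(a) r m g k: profile 7-5-2-1 — obeys.
(b) m x p: profile 5-3-1 — obeys.
(c) l k ɾ r: profile 6-1-7-7 — violates.
(d) j r ɣ p: profile 8-7-4-1 — obeys.
(e) g s g: profile 2-3-2 — violates.
(f) ʀ m ʒ x: profile 7-5-4-3 — obeys.

4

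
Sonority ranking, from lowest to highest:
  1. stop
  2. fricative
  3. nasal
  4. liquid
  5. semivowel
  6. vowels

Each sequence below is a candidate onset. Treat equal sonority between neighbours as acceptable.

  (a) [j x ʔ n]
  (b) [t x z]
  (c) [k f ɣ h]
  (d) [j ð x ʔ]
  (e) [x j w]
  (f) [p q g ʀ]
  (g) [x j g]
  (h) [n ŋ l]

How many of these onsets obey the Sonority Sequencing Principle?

(a) [j x ʔ n]: profile 5-2-1-3 — violates.
(b) [t x z]: profile 1-2-2 — obeys.
(c) [k f ɣ h]: profile 1-2-2-2 — obeys.
(d) [j ð x ʔ]: profile 5-2-2-1 — violates.
(e) [x j w]: profile 2-5-5 — obeys.
(f) [p q g ʀ]: profile 1-1-1-4 — obeys.
(g) [x j g]: profile 2-5-1 — violates.
(h) [n ŋ l]: profile 3-3-4 — obeys.

5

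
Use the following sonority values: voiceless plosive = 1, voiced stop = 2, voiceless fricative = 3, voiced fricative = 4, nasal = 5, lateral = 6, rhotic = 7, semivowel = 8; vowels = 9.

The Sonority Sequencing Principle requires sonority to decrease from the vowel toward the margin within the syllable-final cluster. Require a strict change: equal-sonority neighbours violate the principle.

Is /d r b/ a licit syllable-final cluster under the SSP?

/d/: voiced stop = 2.
/r/: rhotic = 7.
/b/: voiced stop = 2.
The profile is 2-7-2. Between /d/ (2) and /r/ (7) sonority does not fall, so the cluster violates the SSP.

no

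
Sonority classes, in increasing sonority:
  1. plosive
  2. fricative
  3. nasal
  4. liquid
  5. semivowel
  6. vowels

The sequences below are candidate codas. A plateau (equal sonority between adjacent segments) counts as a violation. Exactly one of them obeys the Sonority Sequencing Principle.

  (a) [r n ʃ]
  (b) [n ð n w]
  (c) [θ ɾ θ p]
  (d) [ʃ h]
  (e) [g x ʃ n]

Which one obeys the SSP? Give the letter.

(a) [r n ʃ]: profile 4-3-2 — obeys.
(b) [n ð n w]: profile 3-2-3-5 — violates.
(c) [θ ɾ θ p]: profile 2-4-2-1 — violates.
(d) [ʃ h]: profile 2-2 — violates.
(e) [g x ʃ n]: profile 1-2-2-3 — violates.

a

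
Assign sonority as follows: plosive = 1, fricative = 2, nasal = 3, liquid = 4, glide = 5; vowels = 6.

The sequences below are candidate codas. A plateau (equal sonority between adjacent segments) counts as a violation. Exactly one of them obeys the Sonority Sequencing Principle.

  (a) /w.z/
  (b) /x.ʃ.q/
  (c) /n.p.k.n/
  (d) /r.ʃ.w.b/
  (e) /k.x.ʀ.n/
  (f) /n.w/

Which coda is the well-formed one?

(a) 5-2 → obeys
(b) 2-2-1 → violates
(c) 3-1-1-3 → violates
(d) 4-2-5-1 → violates
(e) 1-2-4-3 → violates
(f) 3-5 → violates

a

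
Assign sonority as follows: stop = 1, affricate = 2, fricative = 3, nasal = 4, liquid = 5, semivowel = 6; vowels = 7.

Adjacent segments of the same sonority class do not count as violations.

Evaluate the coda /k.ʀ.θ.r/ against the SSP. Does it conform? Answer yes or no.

no

/k/ — stop, sonority 1.
/ʀ/ — liquid, sonority 5.
/θ/ — fricative, sonority 3.
/r/ — liquid, sonority 5.
The profile is 1-5-3-5. Between /k/ (1) and /ʀ/ (5) sonority does not fall, so the cluster violates the SSP.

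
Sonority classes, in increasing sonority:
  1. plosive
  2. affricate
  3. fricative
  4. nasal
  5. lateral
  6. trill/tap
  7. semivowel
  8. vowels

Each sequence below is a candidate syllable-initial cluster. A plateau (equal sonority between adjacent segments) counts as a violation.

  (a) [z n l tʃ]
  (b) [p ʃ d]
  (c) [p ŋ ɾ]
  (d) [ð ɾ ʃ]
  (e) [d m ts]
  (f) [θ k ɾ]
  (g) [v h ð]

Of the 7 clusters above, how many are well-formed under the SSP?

(a) 3-4-5-2 → violates
(b) 1-3-1 → violates
(c) 1-4-6 → obeys
(d) 3-6-3 → violates
(e) 1-4-2 → violates
(f) 3-1-6 → violates
(g) 3-3-3 → violates

1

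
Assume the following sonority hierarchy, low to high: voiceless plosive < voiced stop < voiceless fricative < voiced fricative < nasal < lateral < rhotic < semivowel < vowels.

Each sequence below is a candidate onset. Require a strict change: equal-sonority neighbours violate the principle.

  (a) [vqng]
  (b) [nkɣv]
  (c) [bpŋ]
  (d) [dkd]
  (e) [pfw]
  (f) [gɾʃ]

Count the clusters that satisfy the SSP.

(a) [vqng]: profile 4-1-5-2 — violates.
(b) [nkɣv]: profile 5-1-4-4 — violates.
(c) [bpŋ]: profile 2-1-5 — violates.
(d) [dkd]: profile 2-1-2 — violates.
(e) [pfw]: profile 1-3-8 — obeys.
(f) [gɾʃ]: profile 2-7-3 — violates.

1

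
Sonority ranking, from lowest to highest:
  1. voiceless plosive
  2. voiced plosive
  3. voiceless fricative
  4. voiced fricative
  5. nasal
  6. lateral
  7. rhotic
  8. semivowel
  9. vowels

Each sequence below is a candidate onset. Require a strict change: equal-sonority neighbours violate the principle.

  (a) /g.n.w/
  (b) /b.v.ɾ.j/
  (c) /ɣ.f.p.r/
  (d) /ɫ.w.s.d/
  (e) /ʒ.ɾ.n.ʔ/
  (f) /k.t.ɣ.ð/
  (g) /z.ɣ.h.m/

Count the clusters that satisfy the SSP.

2

(a) /g.n.w/: profile 2-5-8 — obeys.
(b) /b.v.ɾ.j/: profile 2-4-7-8 — obeys.
(c) /ɣ.f.p.r/: profile 4-3-1-7 — violates.
(d) /ɫ.w.s.d/: profile 6-8-3-2 — violates.
(e) /ʒ.ɾ.n.ʔ/: profile 4-7-5-1 — violates.
(f) /k.t.ɣ.ð/: profile 1-1-4-4 — violates.
(g) /z.ɣ.h.m/: profile 4-4-3-5 — violates.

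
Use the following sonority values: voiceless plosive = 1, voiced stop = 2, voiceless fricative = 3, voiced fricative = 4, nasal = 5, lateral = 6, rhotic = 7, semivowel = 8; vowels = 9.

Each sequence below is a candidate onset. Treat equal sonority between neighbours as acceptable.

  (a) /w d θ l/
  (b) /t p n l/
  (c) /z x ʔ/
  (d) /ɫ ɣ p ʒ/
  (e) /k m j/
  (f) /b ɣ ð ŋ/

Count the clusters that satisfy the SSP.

3

(a) 8-2-3-6 → violates
(b) 1-1-5-6 → obeys
(c) 4-3-1 → violates
(d) 6-4-1-4 → violates
(e) 1-5-8 → obeys
(f) 2-4-4-5 → obeys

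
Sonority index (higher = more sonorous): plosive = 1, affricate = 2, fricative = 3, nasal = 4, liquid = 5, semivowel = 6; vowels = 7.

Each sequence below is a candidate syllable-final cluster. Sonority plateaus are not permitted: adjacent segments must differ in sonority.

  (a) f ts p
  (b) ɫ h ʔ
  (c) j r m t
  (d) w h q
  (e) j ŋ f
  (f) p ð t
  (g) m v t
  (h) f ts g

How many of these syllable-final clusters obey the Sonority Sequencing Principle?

(a) 3-2-1 → obeys
(b) 5-3-1 → obeys
(c) 6-5-4-1 → obeys
(d) 6-3-1 → obeys
(e) 6-4-3 → obeys
(f) 1-3-1 → violates
(g) 4-3-1 → obeys
(h) 3-2-1 → obeys

7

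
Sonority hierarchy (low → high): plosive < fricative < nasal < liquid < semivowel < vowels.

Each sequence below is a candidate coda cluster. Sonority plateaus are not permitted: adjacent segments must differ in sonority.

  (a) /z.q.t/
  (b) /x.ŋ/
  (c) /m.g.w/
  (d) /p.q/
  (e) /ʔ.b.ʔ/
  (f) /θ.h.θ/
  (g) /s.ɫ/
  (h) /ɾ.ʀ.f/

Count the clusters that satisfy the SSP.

0

(a) sonority 2-1-1: ill-formed.
(b) sonority 2-3: ill-formed.
(c) sonority 3-1-5: ill-formed.
(d) sonority 1-1: ill-formed.
(e) sonority 1-1-1: ill-formed.
(f) sonority 2-2-2: ill-formed.
(g) sonority 2-4: ill-formed.
(h) sonority 4-4-2: ill-formed.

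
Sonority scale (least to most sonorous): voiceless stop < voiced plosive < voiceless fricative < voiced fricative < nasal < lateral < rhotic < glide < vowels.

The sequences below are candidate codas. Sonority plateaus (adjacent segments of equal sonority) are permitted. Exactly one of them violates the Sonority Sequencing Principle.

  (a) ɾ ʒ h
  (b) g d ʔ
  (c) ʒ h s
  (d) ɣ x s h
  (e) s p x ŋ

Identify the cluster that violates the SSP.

(a) 7-4-3 → obeys
(b) 2-2-1 → obeys
(c) 4-3-3 → obeys
(d) 4-3-3-3 → obeys
(e) 3-1-3-5 → violates

e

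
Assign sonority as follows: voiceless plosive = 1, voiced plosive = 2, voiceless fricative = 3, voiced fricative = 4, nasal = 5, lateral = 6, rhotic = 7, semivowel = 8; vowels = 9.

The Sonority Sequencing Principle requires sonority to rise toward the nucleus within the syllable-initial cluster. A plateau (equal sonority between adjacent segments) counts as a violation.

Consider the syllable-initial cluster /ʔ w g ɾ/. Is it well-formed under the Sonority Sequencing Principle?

/ʔ/ is a voiceless plosive (sonority 1).
/w/ is a semivowel (sonority 8).
/g/ is a voiced plosive (sonority 2).
/ɾ/ is a rhotic (sonority 7).
The profile is 1-8-2-7. Between /w/ (8) and /g/ (2) sonority does not rise, so the cluster violates the SSP.

no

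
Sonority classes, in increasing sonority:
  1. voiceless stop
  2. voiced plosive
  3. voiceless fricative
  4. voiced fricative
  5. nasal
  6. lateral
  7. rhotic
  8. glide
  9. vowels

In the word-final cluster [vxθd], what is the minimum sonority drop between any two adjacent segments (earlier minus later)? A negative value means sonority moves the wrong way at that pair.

0

/v/ — voiced fricative, sonority 4.
/x/ — voiceless fricative, sonority 3.
/θ/ — voiceless fricative, sonority 3.
/d/ — voiced plosive, sonority 2.
/v/→/x/: change +1.
/x/→/θ/: change +0.
/θ/→/d/: change +1.
Minimum = 0.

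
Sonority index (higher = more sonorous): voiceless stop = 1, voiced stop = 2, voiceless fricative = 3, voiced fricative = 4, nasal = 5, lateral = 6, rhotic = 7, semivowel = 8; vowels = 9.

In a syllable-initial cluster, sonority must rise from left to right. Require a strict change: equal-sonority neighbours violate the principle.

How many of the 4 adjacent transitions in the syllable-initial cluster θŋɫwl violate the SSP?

/θ/: voiceless fricative = 3.
/ŋ/: nasal = 5.
/ɫ/: lateral = 6.
/w/: semivowel = 8.
/l/: lateral = 6.
/θ/→/ŋ/: 3→5 (rises) — ok.
/ŋ/→/ɫ/: 5→6 (rises) — ok.
/ɫ/→/w/: 6→8 (rises) — ok.
/w/→/l/: 8→6 (does not rise) — violation.

1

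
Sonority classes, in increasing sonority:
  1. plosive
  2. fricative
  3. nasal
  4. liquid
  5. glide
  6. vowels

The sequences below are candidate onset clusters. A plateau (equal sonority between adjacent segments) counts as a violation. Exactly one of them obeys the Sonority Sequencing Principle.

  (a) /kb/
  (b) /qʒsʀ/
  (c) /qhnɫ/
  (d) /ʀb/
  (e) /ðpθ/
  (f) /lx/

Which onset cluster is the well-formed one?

(a) sonority 1-1: ill-formed.
(b) sonority 1-2-2-4: ill-formed.
(c) sonority 1-2-3-4: well-formed.
(d) sonority 4-1: ill-formed.
(e) sonority 2-1-2: ill-formed.
(f) sonority 4-2: ill-formed.

c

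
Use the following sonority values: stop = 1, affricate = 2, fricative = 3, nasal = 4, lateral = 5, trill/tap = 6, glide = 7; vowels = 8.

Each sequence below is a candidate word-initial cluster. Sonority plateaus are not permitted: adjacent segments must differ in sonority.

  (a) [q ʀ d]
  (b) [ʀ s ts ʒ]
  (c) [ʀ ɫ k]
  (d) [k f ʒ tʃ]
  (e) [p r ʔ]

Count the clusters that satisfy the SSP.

0

(a) sonority 1-6-1: ill-formed.
(b) sonority 6-3-2-3: ill-formed.
(c) sonority 6-5-1: ill-formed.
(d) sonority 1-3-3-2: ill-formed.
(e) sonority 1-6-1: ill-formed.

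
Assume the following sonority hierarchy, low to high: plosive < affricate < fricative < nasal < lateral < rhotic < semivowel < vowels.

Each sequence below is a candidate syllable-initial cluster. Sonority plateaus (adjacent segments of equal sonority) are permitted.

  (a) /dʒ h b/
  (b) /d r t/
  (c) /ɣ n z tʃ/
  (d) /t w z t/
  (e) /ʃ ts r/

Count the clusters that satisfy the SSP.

(a) 2-3-1 → violates
(b) 1-6-1 → violates
(c) 3-4-3-2 → violates
(d) 1-7-3-1 → violates
(e) 3-2-6 → violates

0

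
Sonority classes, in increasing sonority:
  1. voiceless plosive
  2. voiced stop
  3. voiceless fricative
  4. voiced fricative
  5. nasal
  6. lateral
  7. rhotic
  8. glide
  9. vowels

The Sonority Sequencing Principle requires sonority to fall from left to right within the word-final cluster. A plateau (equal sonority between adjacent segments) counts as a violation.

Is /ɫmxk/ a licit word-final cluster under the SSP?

/ɫ/: lateral = 6.
/m/: nasal = 5.
/x/: voiceless fricative = 3.
/k/: voiceless plosive = 1.
The profile 6-5-3-1 strictly falls, so the word-final cluster satisfies the SSP.

yes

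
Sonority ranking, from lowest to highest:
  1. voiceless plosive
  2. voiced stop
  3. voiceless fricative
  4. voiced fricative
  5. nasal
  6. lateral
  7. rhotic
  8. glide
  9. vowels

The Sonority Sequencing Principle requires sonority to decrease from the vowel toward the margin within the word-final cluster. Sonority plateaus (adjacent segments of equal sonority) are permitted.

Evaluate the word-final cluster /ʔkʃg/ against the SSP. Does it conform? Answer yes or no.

no

/ʔ/: voiceless plosive = 1.
/k/: voiceless plosive = 1.
/ʃ/: voiceless fricative = 3.
/g/: voiced stop = 2.
The profile is 1-1-3-2. Between /k/ (1) and /ʃ/ (3) sonority does not fall, so the cluster violates the SSP.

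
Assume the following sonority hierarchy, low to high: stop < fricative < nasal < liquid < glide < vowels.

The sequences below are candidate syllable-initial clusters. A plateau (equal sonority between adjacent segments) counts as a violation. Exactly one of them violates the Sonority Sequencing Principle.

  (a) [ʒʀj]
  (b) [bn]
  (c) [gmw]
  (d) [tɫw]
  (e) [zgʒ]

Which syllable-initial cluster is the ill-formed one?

(a) 2-4-5 → obeys
(b) 1-3 → obeys
(c) 1-3-5 → obeys
(d) 1-4-5 → obeys
(e) 2-1-2 → violates

e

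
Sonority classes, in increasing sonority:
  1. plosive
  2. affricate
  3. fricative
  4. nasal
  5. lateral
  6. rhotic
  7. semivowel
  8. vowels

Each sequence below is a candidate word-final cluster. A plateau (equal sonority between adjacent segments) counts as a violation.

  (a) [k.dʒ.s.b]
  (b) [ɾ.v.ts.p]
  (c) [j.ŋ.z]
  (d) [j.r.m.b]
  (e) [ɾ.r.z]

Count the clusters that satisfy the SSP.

(a) [k.dʒ.s.b]: profile 1-2-3-1 — violates.
(b) [ɾ.v.ts.p]: profile 6-3-2-1 — obeys.
(c) [j.ŋ.z]: profile 7-4-3 — obeys.
(d) [j.r.m.b]: profile 7-6-4-1 — obeys.
(e) [ɾ.r.z]: profile 6-6-3 — violates.

3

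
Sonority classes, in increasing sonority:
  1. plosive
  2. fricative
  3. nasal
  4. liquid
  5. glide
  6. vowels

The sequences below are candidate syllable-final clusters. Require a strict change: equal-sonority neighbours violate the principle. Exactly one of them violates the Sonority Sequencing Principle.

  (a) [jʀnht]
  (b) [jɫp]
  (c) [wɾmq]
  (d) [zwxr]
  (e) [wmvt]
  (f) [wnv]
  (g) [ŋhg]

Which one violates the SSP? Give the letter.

d

(a) [jʀnht]: profile 5-4-3-2-1 — obeys.
(b) [jɫp]: profile 5-4-1 — obeys.
(c) [wɾmq]: profile 5-4-3-1 — obeys.
(d) [zwxr]: profile 2-5-2-4 — violates.
(e) [wmvt]: profile 5-3-2-1 — obeys.
(f) [wnv]: profile 5-3-2 — obeys.
(g) [ŋhg]: profile 3-2-1 — obeys.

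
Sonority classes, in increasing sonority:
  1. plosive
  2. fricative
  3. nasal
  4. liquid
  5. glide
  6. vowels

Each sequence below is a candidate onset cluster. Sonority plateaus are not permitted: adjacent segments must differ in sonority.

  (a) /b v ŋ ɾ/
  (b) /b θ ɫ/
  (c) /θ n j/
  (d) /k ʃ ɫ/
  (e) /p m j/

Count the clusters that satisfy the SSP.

(a) sonority 1-2-3-4: well-formed.
(b) sonority 1-2-4: well-formed.
(c) sonority 2-3-5: well-formed.
(d) sonority 1-2-4: well-formed.
(e) sonority 1-3-5: well-formed.

5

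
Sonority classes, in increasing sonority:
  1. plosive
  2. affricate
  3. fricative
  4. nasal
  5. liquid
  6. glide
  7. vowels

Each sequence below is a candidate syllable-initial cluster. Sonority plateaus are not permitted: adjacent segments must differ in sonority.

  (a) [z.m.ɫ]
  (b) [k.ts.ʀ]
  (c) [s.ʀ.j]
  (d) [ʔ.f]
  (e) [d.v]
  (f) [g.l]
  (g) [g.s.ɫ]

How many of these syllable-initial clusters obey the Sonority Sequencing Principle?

7

(a) sonority 3-4-5: well-formed.
(b) sonority 1-2-5: well-formed.
(c) sonority 3-5-6: well-formed.
(d) sonority 1-3: well-formed.
(e) sonority 1-3: well-formed.
(f) sonority 1-5: well-formed.
(g) sonority 1-3-5: well-formed.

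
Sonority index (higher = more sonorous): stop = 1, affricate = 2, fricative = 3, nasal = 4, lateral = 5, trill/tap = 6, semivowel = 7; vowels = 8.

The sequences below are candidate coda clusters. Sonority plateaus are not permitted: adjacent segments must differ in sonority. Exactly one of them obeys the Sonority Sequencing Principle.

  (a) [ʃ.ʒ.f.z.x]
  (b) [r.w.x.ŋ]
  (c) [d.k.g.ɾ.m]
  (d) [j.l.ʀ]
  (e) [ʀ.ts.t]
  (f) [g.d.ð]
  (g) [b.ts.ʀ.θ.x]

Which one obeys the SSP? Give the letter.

e

(a) sonority 3-3-3-3-3: ill-formed.
(b) sonority 6-7-3-4: ill-formed.
(c) sonority 1-1-1-6-4: ill-formed.
(d) sonority 7-5-6: ill-formed.
(e) sonority 6-2-1: well-formed.
(f) sonority 1-1-3: ill-formed.
(g) sonority 1-2-6-3-3: ill-formed.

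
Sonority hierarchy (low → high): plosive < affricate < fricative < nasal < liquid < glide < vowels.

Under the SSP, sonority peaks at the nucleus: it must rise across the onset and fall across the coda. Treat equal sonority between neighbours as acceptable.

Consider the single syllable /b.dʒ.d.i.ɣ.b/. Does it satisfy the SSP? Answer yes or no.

Onset: /b/ is a plosive (sonority 1), /dʒ/ is an affricate (sonority 2), /d/ is a plosive (sonority 1); then the nucleus /i/ (sonority 7).
Onset profile 1-2-1-7 — does not rise throughout.
Coda: /ɣ/ is a fricative (sonority 3), /b/ is a plosive (sonority 1).
Coda profile 7-3-1 — falls from the nucleus.

no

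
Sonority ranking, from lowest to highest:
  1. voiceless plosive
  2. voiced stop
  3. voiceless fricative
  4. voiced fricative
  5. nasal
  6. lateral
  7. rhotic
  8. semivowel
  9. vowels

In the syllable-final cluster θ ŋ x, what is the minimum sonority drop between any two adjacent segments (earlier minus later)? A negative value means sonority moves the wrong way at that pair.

/θ/ — voiceless fricative, sonority 3.
/ŋ/ — nasal, sonority 5.
/x/ — voiceless fricative, sonority 3.
/θ/→/ŋ/: change -2.
/ŋ/→/x/: change +2.
Minimum = -2.

-2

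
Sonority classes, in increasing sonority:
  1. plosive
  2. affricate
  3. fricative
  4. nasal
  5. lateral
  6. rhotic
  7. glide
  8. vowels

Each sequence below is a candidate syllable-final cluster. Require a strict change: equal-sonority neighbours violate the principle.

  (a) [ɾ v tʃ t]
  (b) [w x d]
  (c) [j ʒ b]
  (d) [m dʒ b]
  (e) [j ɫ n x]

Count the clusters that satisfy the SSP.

(a) sonority 6-3-2-1: well-formed.
(b) sonority 7-3-1: well-formed.
(c) sonority 7-3-1: well-formed.
(d) sonority 4-2-1: well-formed.
(e) sonority 7-5-4-3: well-formed.

5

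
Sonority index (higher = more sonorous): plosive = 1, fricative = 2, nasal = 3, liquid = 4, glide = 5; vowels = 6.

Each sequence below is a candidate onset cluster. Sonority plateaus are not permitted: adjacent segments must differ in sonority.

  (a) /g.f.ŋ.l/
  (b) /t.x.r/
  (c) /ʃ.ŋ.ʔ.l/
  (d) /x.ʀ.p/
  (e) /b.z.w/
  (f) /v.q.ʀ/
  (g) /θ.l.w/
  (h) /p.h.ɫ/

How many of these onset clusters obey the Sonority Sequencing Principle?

5

(a) sonority 1-2-3-4: well-formed.
(b) sonority 1-2-4: well-formed.
(c) sonority 2-3-1-4: ill-formed.
(d) sonority 2-4-1: ill-formed.
(e) sonority 1-2-5: well-formed.
(f) sonority 2-1-4: ill-formed.
(g) sonority 2-4-5: well-formed.
(h) sonority 1-2-4: well-formed.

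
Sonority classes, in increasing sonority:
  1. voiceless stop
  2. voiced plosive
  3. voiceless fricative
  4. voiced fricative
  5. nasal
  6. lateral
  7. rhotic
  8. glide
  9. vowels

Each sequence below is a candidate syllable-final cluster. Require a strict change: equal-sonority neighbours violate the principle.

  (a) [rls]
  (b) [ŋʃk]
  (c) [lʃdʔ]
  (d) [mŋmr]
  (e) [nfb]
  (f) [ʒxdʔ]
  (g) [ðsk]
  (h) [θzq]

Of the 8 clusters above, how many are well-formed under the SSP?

6

(a) sonority 7-6-3: well-formed.
(b) sonority 5-3-1: well-formed.
(c) sonority 6-3-2-1: well-formed.
(d) sonority 5-5-5-7: ill-formed.
(e) sonority 5-3-2: well-formed.
(f) sonority 4-3-2-1: well-formed.
(g) sonority 4-3-1: well-formed.
(h) sonority 3-4-1: ill-formed.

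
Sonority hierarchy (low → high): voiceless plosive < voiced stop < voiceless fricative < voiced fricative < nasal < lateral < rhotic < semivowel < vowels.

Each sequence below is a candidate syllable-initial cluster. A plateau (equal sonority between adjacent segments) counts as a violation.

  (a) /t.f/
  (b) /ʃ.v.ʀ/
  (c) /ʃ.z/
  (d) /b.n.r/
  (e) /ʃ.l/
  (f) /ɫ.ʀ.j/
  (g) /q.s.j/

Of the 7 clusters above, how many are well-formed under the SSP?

7

(a) sonority 1-3: well-formed.
(b) sonority 3-4-7: well-formed.
(c) sonority 3-4: well-formed.
(d) sonority 2-5-7: well-formed.
(e) sonority 3-6: well-formed.
(f) sonority 6-7-8: well-formed.
(g) sonority 1-3-8: well-formed.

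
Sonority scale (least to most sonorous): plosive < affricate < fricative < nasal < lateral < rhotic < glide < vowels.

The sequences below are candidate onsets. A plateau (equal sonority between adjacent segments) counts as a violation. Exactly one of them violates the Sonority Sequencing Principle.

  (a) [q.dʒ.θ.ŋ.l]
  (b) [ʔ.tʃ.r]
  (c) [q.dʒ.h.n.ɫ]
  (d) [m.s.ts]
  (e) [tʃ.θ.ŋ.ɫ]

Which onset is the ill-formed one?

d

(a) [q.dʒ.θ.ŋ.l]: profile 1-2-3-4-5 — obeys.
(b) [ʔ.tʃ.r]: profile 1-2-6 — obeys.
(c) [q.dʒ.h.n.ɫ]: profile 1-2-3-4-5 — obeys.
(d) [m.s.ts]: profile 4-3-2 — violates.
(e) [tʃ.θ.ŋ.ɫ]: profile 2-3-4-5 — obeys.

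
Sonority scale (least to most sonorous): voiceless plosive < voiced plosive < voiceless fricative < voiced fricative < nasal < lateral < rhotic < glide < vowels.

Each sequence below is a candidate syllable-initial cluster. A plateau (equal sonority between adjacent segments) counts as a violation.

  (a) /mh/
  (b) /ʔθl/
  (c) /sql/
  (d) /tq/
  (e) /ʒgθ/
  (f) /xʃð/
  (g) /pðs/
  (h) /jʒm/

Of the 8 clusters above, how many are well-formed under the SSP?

1

(a) 5-3 → violates
(b) 1-3-6 → obeys
(c) 3-1-6 → violates
(d) 1-1 → violates
(e) 4-2-3 → violates
(f) 3-3-4 → violates
(g) 1-4-3 → violates
(h) 8-4-5 → violates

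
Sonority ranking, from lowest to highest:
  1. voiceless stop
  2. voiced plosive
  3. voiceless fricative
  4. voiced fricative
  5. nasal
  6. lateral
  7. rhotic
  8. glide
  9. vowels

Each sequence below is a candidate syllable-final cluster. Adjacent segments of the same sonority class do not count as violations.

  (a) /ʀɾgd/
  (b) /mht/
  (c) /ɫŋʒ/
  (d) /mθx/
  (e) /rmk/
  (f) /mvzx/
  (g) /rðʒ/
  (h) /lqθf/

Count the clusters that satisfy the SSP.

7

(a) 7-7-2-2 → obeys
(b) 5-3-1 → obeys
(c) 6-5-4 → obeys
(d) 5-3-3 → obeys
(e) 7-5-1 → obeys
(f) 5-4-4-3 → obeys
(g) 7-4-4 → obeys
(h) 6-1-3-3 → violates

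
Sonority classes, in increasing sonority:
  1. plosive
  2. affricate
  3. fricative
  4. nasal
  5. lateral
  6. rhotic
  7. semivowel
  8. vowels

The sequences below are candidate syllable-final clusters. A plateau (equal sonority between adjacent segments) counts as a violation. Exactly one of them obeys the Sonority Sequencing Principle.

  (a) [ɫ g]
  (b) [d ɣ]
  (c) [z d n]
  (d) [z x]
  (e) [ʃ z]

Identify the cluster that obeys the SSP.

a

(a) sonority 5-1: well-formed.
(b) sonority 1-3: ill-formed.
(c) sonority 3-1-4: ill-formed.
(d) sonority 3-3: ill-formed.
(e) sonority 3-3: ill-formed.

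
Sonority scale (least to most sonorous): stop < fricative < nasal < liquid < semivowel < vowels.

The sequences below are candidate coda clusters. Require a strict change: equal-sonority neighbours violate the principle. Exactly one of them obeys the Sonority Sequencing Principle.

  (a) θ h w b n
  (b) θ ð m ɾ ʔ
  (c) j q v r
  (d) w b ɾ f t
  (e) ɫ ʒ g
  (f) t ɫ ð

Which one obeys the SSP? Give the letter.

(a) θ h w b n: profile 2-2-5-1-3 — violates.
(b) θ ð m ɾ ʔ: profile 2-2-3-4-1 — violates.
(c) j q v r: profile 5-1-2-4 — violates.
(d) w b ɾ f t: profile 5-1-4-2-1 — violates.
(e) ɫ ʒ g: profile 4-2-1 — obeys.
(f) t ɫ ð: profile 1-4-2 — violates.

e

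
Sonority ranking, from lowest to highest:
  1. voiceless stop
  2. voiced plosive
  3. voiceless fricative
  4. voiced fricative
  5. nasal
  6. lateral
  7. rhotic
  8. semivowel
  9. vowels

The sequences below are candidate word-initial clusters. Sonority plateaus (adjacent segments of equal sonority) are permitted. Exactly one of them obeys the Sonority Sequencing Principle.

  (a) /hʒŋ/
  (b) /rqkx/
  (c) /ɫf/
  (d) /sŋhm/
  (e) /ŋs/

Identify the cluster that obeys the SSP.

(a) sonority 3-4-5: well-formed.
(b) sonority 7-1-1-3: ill-formed.
(c) sonority 6-3: ill-formed.
(d) sonority 3-5-3-5: ill-formed.
(e) sonority 5-3: ill-formed.

a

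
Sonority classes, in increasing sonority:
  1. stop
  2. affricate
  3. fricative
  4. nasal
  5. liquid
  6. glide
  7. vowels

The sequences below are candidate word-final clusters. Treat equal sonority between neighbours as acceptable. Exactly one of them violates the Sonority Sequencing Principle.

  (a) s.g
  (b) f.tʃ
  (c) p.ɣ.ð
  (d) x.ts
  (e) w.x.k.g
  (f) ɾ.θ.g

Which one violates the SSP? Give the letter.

c

(a) sonority 3-1: well-formed.
(b) sonority 3-2: well-formed.
(c) sonority 1-3-3: ill-formed.
(d) sonority 3-2: well-formed.
(e) sonority 6-3-1-1: well-formed.
(f) sonority 5-3-1: well-formed.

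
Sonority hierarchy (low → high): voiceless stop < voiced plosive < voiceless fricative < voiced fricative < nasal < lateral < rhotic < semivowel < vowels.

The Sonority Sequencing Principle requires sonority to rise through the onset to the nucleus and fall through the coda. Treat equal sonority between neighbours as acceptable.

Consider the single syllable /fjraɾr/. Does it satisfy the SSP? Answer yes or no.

Onset: /f/ is a voiceless fricative (sonority 3), /j/ is a semivowel (sonority 8), /r/ is a rhotic (sonority 7); then the nucleus /a/ (sonority 9).
Onset profile 3-8-7-9 — does not rise throughout.
Coda: /ɾ/ is a rhotic (sonority 7), /r/ is a rhotic (sonority 7).
Coda profile 9-7-7 — falls from the nucleus.

no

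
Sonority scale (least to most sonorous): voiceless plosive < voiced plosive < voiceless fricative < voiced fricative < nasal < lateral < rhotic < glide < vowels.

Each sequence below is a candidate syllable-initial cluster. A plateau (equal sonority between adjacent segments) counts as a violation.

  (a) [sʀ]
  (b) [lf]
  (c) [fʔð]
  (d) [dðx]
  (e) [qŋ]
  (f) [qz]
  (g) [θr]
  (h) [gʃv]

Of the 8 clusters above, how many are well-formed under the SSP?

5

(a) sonority 3-7: well-formed.
(b) sonority 6-3: ill-formed.
(c) sonority 3-1-4: ill-formed.
(d) sonority 2-4-3: ill-formed.
(e) sonority 1-5: well-formed.
(f) sonority 1-4: well-formed.
(g) sonority 3-7: well-formed.
(h) sonority 2-3-4: well-formed.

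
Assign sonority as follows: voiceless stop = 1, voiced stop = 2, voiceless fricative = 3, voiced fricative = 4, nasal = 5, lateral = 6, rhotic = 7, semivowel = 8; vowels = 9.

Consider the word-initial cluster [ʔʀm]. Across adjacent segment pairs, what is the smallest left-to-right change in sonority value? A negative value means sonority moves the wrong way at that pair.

-2

/ʔ/ is a voiceless stop (sonority 1).
/ʀ/ is a rhotic (sonority 7).
/m/ is a nasal (sonority 5).
/ʔ/→/ʀ/: change +6.
/ʀ/→/m/: change -2.
Minimum = -2.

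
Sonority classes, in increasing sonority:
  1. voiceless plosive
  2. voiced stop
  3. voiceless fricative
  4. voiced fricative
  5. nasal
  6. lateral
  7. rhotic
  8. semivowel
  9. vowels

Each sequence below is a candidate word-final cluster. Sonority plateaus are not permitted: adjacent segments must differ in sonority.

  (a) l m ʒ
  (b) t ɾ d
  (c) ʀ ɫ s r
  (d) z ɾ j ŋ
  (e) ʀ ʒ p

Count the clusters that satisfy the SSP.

(a) l m ʒ: profile 6-5-4 — obeys.
(b) t ɾ d: profile 1-7-2 — violates.
(c) ʀ ɫ s r: profile 7-6-3-7 — violates.
(d) z ɾ j ŋ: profile 4-7-8-5 — violates.
(e) ʀ ʒ p: profile 7-4-1 — obeys.

2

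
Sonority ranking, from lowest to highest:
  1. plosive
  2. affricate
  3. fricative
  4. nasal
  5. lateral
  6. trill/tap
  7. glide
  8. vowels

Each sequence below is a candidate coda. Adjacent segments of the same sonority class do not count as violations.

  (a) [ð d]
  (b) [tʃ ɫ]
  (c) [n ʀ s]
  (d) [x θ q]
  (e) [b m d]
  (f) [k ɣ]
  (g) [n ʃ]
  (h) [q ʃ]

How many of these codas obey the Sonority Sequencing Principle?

(a) [ð d]: profile 3-1 — obeys.
(b) [tʃ ɫ]: profile 2-5 — violates.
(c) [n ʀ s]: profile 4-6-3 — violates.
(d) [x θ q]: profile 3-3-1 — obeys.
(e) [b m d]: profile 1-4-1 — violates.
(f) [k ɣ]: profile 1-3 — violates.
(g) [n ʃ]: profile 4-3 — obeys.
(h) [q ʃ]: profile 1-3 — violates.

3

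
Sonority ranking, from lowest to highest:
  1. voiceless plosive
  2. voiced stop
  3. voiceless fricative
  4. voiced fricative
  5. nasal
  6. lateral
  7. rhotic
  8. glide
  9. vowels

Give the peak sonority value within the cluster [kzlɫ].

6

/k/ is a voiceless plosive (sonority 1).
/z/ is a voiced fricative (sonority 4).
/l/ is a lateral (sonority 6).
/ɫ/ is a lateral (sonority 6).
The maximum is 6.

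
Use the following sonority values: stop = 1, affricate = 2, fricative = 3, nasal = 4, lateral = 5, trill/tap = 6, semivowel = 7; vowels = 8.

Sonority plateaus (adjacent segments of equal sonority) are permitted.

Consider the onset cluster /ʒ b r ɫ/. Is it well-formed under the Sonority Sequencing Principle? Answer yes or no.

no

/ʒ/ — fricative, sonority 3.
/b/ — stop, sonority 1.
/r/ — trill/tap, sonority 6.
/ɫ/ — lateral, sonority 5.
The profile is 3-1-6-5. Between /ʒ/ (3) and /b/ (1) sonority does not rise, so the cluster violates the SSP.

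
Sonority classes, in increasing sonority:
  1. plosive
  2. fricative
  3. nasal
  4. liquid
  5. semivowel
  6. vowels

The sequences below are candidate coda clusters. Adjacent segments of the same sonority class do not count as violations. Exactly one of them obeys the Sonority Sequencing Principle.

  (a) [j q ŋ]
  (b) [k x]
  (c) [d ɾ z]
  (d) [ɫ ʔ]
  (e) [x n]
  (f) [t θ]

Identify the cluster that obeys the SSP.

d

(a) sonority 5-1-3: ill-formed.
(b) sonority 1-2: ill-formed.
(c) sonority 1-4-2: ill-formed.
(d) sonority 4-1: well-formed.
(e) sonority 2-3: ill-formed.
(f) sonority 1-2: ill-formed.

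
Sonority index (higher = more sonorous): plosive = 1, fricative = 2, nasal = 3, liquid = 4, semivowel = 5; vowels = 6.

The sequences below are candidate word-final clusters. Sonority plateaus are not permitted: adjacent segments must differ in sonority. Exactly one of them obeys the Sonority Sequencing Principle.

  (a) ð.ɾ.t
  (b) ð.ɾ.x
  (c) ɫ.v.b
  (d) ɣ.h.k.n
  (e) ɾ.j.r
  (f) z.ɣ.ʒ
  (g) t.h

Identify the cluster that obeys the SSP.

(a) ð.ɾ.t: profile 2-4-1 — violates.
(b) ð.ɾ.x: profile 2-4-2 — violates.
(c) ɫ.v.b: profile 4-2-1 — obeys.
(d) ɣ.h.k.n: profile 2-2-1-3 — violates.
(e) ɾ.j.r: profile 4-5-4 — violates.
(f) z.ɣ.ʒ: profile 2-2-2 — violates.
(g) t.h: profile 1-2 — violates.

c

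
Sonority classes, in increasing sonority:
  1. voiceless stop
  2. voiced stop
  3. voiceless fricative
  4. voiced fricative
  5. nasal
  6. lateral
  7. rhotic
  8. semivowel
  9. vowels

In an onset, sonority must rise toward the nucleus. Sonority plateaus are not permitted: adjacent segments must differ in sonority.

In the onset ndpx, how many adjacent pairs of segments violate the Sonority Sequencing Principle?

2

/n/ is a nasal (sonority 5).
/d/ is a voiced stop (sonority 2).
/p/ is a voiceless stop (sonority 1).
/x/ is a voiceless fricative (sonority 3).
/n/→/d/: 5→2 (does not rise) — violation.
/d/→/p/: 2→1 (does not rise) — violation.
/p/→/x/: 1→3 (rises) — ok.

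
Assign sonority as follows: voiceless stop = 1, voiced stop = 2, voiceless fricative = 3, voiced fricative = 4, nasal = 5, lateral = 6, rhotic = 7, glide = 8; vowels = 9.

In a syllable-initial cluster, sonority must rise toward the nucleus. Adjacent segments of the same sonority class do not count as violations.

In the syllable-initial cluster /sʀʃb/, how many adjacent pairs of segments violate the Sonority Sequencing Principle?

2

/s/: voiceless fricative = 3.
/ʀ/: rhotic = 7.
/ʃ/: voiceless fricative = 3.
/b/: voiced stop = 2.
/s/→/ʀ/: 3→7 (rises) — ok.
/ʀ/→/ʃ/: 7→3 (does not rise) — violation.
/ʃ/→/b/: 3→2 (does not rise) — violation.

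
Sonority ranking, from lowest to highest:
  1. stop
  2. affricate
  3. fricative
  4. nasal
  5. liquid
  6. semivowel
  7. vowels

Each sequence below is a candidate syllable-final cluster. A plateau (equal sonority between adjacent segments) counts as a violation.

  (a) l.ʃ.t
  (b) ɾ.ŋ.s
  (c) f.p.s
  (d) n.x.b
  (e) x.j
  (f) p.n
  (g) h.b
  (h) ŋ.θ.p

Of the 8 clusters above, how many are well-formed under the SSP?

(a) sonority 5-3-1: well-formed.
(b) sonority 5-4-3: well-formed.
(c) sonority 3-1-3: ill-formed.
(d) sonority 4-3-1: well-formed.
(e) sonority 3-6: ill-formed.
(f) sonority 1-4: ill-formed.
(g) sonority 3-1: well-formed.
(h) sonority 4-3-1: well-formed.

5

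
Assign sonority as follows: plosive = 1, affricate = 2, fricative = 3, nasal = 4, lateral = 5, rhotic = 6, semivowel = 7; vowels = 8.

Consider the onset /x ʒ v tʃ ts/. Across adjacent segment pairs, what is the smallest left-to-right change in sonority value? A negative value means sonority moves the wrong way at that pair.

-1

/x/: fricative = 3.
/ʒ/: fricative = 3.
/v/: fricative = 3.
/tʃ/: affricate = 2.
/ts/: affricate = 2.
/x/→/ʒ/: change +0.
/ʒ/→/v/: change +0.
/v/→/tʃ/: change -1.
/tʃ/→/ts/: change +0.
Minimum = -1.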